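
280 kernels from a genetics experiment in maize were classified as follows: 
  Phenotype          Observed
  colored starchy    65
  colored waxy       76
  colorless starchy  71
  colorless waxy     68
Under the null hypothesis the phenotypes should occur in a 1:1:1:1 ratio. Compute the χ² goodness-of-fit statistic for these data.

0.943

Total ratio parts = 4. Expected numbers out of 280:
  colored starchy: 280 × 1/4 = 70
  colored waxy: 280 × 1/4 = 70
  colorless starchy: 280 × 1/4 = 70
  colorless waxy: 280 × 1/4 = 70
χ² = Σ (O − E)² / E
  colored starchy: (65 − 70)² / 70 = 0.3571
  colored waxy: (76 − 70)² / 70 = 0.5143
  colorless starchy: (71 − 70)² / 70 = 0.0143
  colorless waxy: (68 − 70)² / 70 = 0.0571
χ² = 0.3571 + 0.5143 + 0.0143 + 0.0571 = 0.9428 ≈ 0.943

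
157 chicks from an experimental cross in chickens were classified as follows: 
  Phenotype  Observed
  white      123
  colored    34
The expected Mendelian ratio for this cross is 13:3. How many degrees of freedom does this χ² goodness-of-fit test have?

1

A goodness-of-fit test with 2 phenotype classes has df = 2 − 1 = 1.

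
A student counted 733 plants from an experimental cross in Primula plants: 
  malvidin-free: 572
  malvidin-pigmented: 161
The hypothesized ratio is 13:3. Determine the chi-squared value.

4.972

Under the 13:3 hypothesis (Σ ratio = 16, N = 733):
  malvidin-free: 733 × 13/16 = 595.5625
  malvidin-pigmented: 733 × 3/16 = 137.4375
χ² = Σ (O − E)² / E
  malvidin-free: (572 − 595.5625)² / 595.5625 = 0.9322
  malvidin-pigmented: (161 − 137.4375)² / 137.4375 = 4.0396
χ² = 0.9322 + 4.0396 = 4.9718 ≈ 4.972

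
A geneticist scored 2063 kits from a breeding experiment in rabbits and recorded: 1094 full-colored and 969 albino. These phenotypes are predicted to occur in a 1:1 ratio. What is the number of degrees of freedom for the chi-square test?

A goodness-of-fit test with 2 phenotype classes has df = 2 − 1 = 1.

1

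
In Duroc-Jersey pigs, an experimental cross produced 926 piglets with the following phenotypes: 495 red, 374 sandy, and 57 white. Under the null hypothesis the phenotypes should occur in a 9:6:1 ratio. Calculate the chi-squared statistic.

3.359

Expected counts for N = 926 under a 9:6:1 ratio (total parts = 16):
  red: 926 × 9/16 = 520.875
  sandy: 926 × 6/16 = 347.25
  white: 926 × 1/16 = 57.875
χ² = Σ (O − E)² / E
  red: (495 − 520.875)² / 520.875 = 1.2854
  sandy: (374 − 347.25)² / 347.25 = 2.0607
  white: (57 − 57.875)² / 57.875 = 0.0132
χ² = 1.2854 + 2.0607 + 0.0132 = 3.3593 ≈ 3.359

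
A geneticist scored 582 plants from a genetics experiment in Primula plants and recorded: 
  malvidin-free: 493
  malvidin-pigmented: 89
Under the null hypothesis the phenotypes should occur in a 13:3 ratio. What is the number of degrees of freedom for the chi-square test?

A goodness-of-fit test with 2 phenotype classes has df = 2 − 1 = 1.

1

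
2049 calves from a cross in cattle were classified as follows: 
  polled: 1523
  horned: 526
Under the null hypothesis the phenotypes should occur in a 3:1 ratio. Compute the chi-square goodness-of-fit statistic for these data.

0.492

Expected counts for N = 2049 under a 3:1 ratio (total parts = 4):
  polled: 2049 × 3/4 = 1536.75
  horned: 2049 × 1/4 = 512.25
χ² = Σ (O − E)² / E
  polled: (1523 − 1536.75)² / 1536.75 = 0.1230
  horned: (526 − 512.25)² / 512.25 = 0.3691
χ² = 0.1230 + 0.3691 = 0.4921 ≈ 0.492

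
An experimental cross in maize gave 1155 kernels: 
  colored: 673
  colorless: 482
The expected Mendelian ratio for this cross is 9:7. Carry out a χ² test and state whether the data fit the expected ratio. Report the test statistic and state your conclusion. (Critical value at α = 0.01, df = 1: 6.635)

1.912; consistent

Under the 9:7 hypothesis (Σ ratio = 16, N = 1155):
  colored: 1155 × 9/16 = 649.6875
  colorless: 1155 × 7/16 = 505.3125
χ² = Σ (O − E)² / E
  colored: (673 − 649.6875)² / 649.6875 = 0.8365
  colorless: (482 − 505.3125)² / 505.3125 = 1.0755
χ² = 0.8365 + 1.0755 = 1.912
Degrees of freedom = 2 − 1 = 1; critical value at α = 0.01 is 6.635.
Since 1.912 < 6.635, we fail to reject the null hypothesis — the data are consistent with the 9:7 ratio.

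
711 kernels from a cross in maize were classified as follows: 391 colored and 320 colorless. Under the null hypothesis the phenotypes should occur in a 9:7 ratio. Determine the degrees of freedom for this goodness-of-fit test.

1

A goodness-of-fit test with 2 phenotype classes has df = 2 − 1 = 1.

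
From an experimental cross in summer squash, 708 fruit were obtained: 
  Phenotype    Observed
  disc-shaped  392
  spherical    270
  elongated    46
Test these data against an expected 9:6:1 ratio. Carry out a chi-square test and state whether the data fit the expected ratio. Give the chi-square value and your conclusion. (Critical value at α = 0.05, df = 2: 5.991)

0.244; consistent

Expected counts for N = 708 under a 9:6:1 ratio (total parts = 16):
  disc-shaped: 708 × 9/16 = 398.25
  spherical: 708 × 6/16 = 265.5
  elongated: 708 × 1/16 = 44.25
χ² = Σ (O − E)² / E
  disc-shaped: (392 − 398.25)² / 398.25 = 0.0981
  spherical: (270 − 265.5)² / 265.5 = 0.0763
  elongated: (46 − 44.25)² / 44.25 = 0.0692
χ² = 0.0981 + 0.0763 + 0.0692 = 0.2436 ≈ 0.244
Degrees of freedom = 3 − 1 = 2; critical value at α = 0.05 is 5.991.
Since 0.244 < 5.991, we fail to reject the null hypothesis — the data are consistent with the 9:6:1 ratio.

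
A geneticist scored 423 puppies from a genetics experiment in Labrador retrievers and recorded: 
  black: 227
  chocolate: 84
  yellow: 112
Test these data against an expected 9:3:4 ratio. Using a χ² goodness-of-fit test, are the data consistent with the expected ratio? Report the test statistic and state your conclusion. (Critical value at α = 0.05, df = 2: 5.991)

Expected counts for N = 423 under a 9:3:4 ratio (total parts = 16):
  black: 423 × 9/16 = 237.9375
  chocolate: 423 × 3/16 = 79.3125
  yellow: 423 × 4/16 = 105.75
χ² = Σ (O − E)² / E
  black: (227 − 237.9375)² / 237.9375 = 0.5028
  chocolate: (84 − 79.3125)² / 79.3125 = 0.2770
  yellow: (112 − 105.75)² / 105.75 = 0.3694
χ² = 0.5028 + 0.2770 + 0.3694 = 1.1492 ≈ 1.149
Degrees of freedom = 3 − 1 = 2; critical value at α = 0.05 is 5.991.
Since 1.149 < 5.991, we fail to reject the null hypothesis — the data are consistent with the 9:3:4 ratio.

1.149; consistent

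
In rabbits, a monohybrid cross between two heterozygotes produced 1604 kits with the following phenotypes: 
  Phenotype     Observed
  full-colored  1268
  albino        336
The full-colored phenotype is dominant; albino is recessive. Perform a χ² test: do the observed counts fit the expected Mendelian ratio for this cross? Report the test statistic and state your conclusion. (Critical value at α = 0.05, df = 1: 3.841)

14.048; not consistent

For a monohybrid cross between heterozygotes with complete dominance, the expected phenotypic ratio is 3:1.
Expected counts for N = 1604 under a 3:1 ratio (total parts = 4):
  full-colored: 1604 × 3/4 = 1203
  albino: 1604 × 1/4 = 401
χ² = Σ (O − E)² / E
  full-colored: (1268 − 1203)² / 1203 = 3.5121
  albino: (336 − 401)² / 401 = 10.5362
χ² = 3.5121 + 10.5362 = 14.0483 ≈ 14.048
Degrees of freedom = 2 − 1 = 1; critical value at α = 0.05 is 3.841.
Since 14.048 > 3.841, we reject the null hypothesis — the data do not fit the 3:1 ratio.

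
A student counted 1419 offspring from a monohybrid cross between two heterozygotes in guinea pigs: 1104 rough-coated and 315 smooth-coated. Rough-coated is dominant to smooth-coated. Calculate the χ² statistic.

For a monohybrid cross between heterozygotes with complete dominance, the expected phenotypic ratio is 3:1.
Total ratio parts = 4. Expected numbers out of 1419:
  rough-coated: 1419 × 3/4 = 1064.25
  smooth-coated: 1419 × 1/4 = 354.75
χ² = Σ (O − E)² / E
  rough-coated: (1104 − 1064.25)² / 1064.25 = 1.4847
  smooth-coated: (315 − 354.75)² / 354.75 = 4.4540
χ² = 1.4847 + 4.4540 = 5.9387 ≈ 5.939

5.939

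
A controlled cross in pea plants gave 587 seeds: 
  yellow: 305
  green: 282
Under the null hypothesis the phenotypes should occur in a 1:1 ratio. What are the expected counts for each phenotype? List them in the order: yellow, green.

The 1:1 ratio has 2 parts, so with N = 587 the expected counts are:
  yellow: 587 × 1/2 = 293.5
  green: 587 × 1/2 = 293.5

293.5, 293.5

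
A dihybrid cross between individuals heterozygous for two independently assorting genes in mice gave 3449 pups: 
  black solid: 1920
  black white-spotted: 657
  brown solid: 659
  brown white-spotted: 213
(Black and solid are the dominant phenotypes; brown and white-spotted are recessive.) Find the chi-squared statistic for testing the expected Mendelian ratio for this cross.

A dihybrid F₂ with independent assortment and complete dominance at both loci gives a 9:3:3:1 phenotypic ratio.
Total ratio parts = 16. Expected numbers out of 3449:
  black solid: 3449 × 9/16 = 1940.0625
  black white-spotted: 3449 × 3/16 = 646.6875
  brown solid: 3449 × 3/16 = 646.6875
  brown white-spotted: 3449 × 1/16 = 215.5625
χ² = Σ (O − E)² / E
  black solid: (1920 − 1940.0625)² / 1940.0625 = 0.2075
  black white-spotted: (657 − 646.6875)² / 646.6875 = 0.1644
  brown solid: (659 − 646.6875)² / 646.6875 = 0.2344
  brown white-spotted: (213 − 215.5625)² / 215.5625 = 0.0305
χ² = 0.2075 + 0.1644 + 0.2344 + 0.0305 = 0.6368 ≈ 0.637

0.637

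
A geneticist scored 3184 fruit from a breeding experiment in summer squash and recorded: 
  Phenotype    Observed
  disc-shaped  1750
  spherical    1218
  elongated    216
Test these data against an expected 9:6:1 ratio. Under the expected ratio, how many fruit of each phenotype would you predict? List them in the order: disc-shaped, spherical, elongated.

1791, 1194, 199

Under the 9:6:1 hypothesis (Σ ratio = 16, N = 3184):
  disc-shaped: 3184 × 9/16 = 1791
  spherical: 3184 × 6/16 = 1194
  elongated: 3184 × 1/16 = 199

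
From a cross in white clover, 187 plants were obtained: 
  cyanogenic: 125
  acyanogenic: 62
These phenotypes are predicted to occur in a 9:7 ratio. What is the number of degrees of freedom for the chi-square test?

A goodness-of-fit test with 2 phenotype classes has df = 2 − 1 = 1.

1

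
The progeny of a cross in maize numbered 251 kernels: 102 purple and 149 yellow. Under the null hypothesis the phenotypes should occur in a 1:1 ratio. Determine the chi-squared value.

Under the 1:1 hypothesis (Σ ratio = 2, N = 251):
  purple: 251 × 1/2 = 125.5
  yellow: 251 × 1/2 = 125.5
χ² = Σ (O − E)² / E
  purple: (102 − 125.5)² / 125.5 = 4.4004
  yellow: (149 − 125.5)² / 125.5 = 4.4004
χ² = 4.4004 + 4.4004 = 8.8008 ≈ 8.801

8.801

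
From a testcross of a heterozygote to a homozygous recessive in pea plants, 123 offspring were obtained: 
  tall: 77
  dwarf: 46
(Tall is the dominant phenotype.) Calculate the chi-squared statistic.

A testcross of a heterozygote (Aa × aa) gives a 1:1 phenotypic ratio.
Under the 1:1 hypothesis (Σ ratio = 2, N = 123):
  tall: 123 × 1/2 = 61.5
  dwarf: 123 × 1/2 = 61.5
χ² = Σ (O − E)² / E
  tall: (77 − 61.5)² / 61.5 = 3.9065
  dwarf: (46 − 61.5)² / 61.5 = 3.9065
χ² = 3.9065 + 3.9065 = 7.813

7.813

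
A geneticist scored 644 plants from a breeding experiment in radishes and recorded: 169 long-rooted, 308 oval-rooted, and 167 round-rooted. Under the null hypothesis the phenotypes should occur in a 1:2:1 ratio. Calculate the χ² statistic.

Expected counts for N = 644 under a 1:2:1 ratio (total parts = 4):
  long-rooted: 644 × 1/4 = 161
  oval-rooted: 644 × 2/4 = 322
  round-rooted: 644 × 1/4 = 161
χ² = Σ (O − E)² / E
  long-rooted: (169 − 161)² / 161 = 0.3975
  oval-rooted: (308 − 322)² / 322 = 0.6087
  round-rooted: (167 − 161)² / 161 = 0.2236
χ² = 0.3975 + 0.6087 + 0.2236 = 1.2298 ≈ 1.230

1.230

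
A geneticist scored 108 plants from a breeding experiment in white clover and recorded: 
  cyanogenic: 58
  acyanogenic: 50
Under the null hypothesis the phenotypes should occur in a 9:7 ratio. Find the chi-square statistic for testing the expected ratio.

Under the 9:7 hypothesis (Σ ratio = 16, N = 108):
  cyanogenic: 108 × 9/16 = 60.75
  acyanogenic: 108 × 7/16 = 47.25
χ² = Σ (O − E)² / E
  cyanogenic: (58 − 60.75)² / 60.75 = 0.1245
  acyanogenic: (50 − 47.25)² / 47.25 = 0.1601
χ² = 0.1245 + 0.1601 = 0.2846 ≈ 0.285

0.285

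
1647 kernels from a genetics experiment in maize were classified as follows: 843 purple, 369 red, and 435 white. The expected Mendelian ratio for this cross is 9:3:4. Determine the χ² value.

20.558

The 9:3:4 ratio has 16 parts, so with N = 1647 the expected counts are:
  purple: 1647 × 9/16 = 926.4375
  red: 1647 × 3/16 = 308.8125
  white: 1647 × 4/16 = 411.75
χ² = Σ (O − E)² / E
  purple: (843 − 926.4375)² / 926.4375 = 7.5146
  red: (369 − 308.8125)² / 308.8125 = 11.7305
  white: (435 − 411.75)² / 411.75 = 1.3128
χ² = 7.5146 + 11.7305 + 1.3128 = 20.5579 ≈ 20.558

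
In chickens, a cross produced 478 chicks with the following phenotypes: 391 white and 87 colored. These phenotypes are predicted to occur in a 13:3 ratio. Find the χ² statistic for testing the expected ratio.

0.095

Expected counts for N = 478 under a 13:3 ratio (total parts = 16):
  white: 478 × 13/16 = 388.375
  colored: 478 × 3/16 = 89.625
χ² = Σ (O − E)² / E
  white: (391 − 388.375)² / 388.375 = 0.0177
  colored: (87 − 89.625)² / 89.625 = 0.0769
χ² = 0.0177 + 0.0769 = 0.0946 ≈ 0.095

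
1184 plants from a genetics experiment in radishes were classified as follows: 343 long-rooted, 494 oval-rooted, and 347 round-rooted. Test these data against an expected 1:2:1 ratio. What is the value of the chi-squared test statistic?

Under the 1:2:1 hypothesis (Σ ratio = 4, N = 1184):
  long-rooted: 1184 × 1/4 = 296
  oval-rooted: 1184 × 2/4 = 592
  round-rooted: 1184 × 1/4 = 296
χ² = Σ (O − E)² / E
  long-rooted: (343 − 296)² / 296 = 7.4628
  oval-rooted: (494 − 592)² / 592 = 16.2230
  round-rooted: (347 − 296)² / 296 = 8.7872
χ² = 7.4628 + 16.2230 + 8.7872 = 32.473

32.473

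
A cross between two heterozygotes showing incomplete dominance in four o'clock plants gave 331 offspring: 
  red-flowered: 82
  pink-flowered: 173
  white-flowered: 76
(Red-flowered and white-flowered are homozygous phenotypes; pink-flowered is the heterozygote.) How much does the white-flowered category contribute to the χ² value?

With incomplete dominance, a heterozygote × heterozygote cross gives a 1:2:1 phenotypic ratio.
Total ratio parts = 4. Expected numbers out of 331:
  red-flowered: 331 × 1/4 = 82.75
  pink-flowered: 331 × 2/4 = 165.5
  white-flowered: 331 × 1/4 = 82.75
Contribution of white-flowered: (76 − 82.75)² / 82.75 = 0.5506

0.551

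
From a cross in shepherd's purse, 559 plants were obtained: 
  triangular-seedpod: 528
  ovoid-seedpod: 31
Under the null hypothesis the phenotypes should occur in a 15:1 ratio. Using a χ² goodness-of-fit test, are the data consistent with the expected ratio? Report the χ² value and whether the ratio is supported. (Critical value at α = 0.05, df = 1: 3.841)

0.473; consistent

Total ratio parts = 16. Expected numbers out of 559:
  triangular-seedpod: 559 × 15/16 = 524.0625
  ovoid-seedpod: 559 × 1/16 = 34.9375
χ² = Σ (O − E)² / E
  triangular-seedpod: (528 − 524.0625)² / 524.0625 = 0.0296
  ovoid-seedpod: (31 − 34.9375)² / 34.9375 = 0.4438
χ² = 0.0296 + 0.4438 = 0.4734 ≈ 0.473
Degrees of freedom = 2 − 1 = 1; critical value at α = 0.05 is 3.841.
Since 0.473 < 3.841, we fail to reject the null hypothesis — the data are consistent with the 15:1 ratio.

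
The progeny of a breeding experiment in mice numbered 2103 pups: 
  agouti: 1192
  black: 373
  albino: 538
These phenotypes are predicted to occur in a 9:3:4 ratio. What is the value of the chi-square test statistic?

1.507

The 9:3:4 ratio has 16 parts, so with N = 2103 the expected counts are:
  agouti: 2103 × 9/16 = 1182.9375
  black: 2103 × 3/16 = 394.3125
  albino: 2103 × 4/16 = 525.75
χ² = Σ (O − E)² / E
  agouti: (1192 − 1182.9375)² / 1182.9375 = 0.0694
  black: (373 − 394.3125)² / 394.3125 = 1.1519
  albino: (538 − 525.75)² / 525.75 = 0.2854
χ² = 0.0694 + 1.1519 + 0.2854 = 1.5067 ≈ 1.507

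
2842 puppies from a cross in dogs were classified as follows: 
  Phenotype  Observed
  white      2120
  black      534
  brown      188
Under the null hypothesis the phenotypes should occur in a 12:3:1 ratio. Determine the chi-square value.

0.670

The 12:3:1 ratio has 16 parts, so with N = 2842 the expected counts are:
  white: 2842 × 12/16 = 2131.5
  black: 2842 × 3/16 = 532.875
  brown: 2842 × 1/16 = 177.625
χ² = Σ (O − E)² / E
  white: (2120 − 2131.5)² / 2131.5 = 0.0620
  black: (534 − 532.875)² / 532.875 = 0.0024
  brown: (188 − 177.625)² / 177.625 = 0.6060
χ² = 0.0620 + 0.0024 + 0.6060 = 0.6704 ≈ 0.670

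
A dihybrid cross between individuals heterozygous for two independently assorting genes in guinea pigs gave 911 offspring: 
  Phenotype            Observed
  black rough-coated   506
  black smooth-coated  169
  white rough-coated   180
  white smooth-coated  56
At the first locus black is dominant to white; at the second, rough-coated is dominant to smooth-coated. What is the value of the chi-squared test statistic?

0.610

A dihybrid F₂ with independent assortment and complete dominance at both loci gives a 9:3:3:1 phenotypic ratio.
Expected counts for N = 911 under a 9:3:3:1 ratio (total parts = 16):
  black rough-coated: 911 × 9/16 = 512.4375
  black smooth-coated: 911 × 3/16 = 170.8125
  white rough-coated: 911 × 3/16 = 170.8125
  white smooth-coated: 911 × 1/16 = 56.9375
χ² = Σ (O − E)² / E
  black rough-coated: (506 − 512.4375)² / 512.4375 = 0.0809
  black smooth-coated: (169 − 170.8125)² / 170.8125 = 0.0192
  white rough-coated: (180 − 170.8125)² / 170.8125 = 0.4942
  white smooth-coated: (56 − 56.9375)² / 56.9375 = 0.0154
χ² = 0.0809 + 0.0192 + 0.4942 + 0.0154 = 0.6097 ≈ 0.610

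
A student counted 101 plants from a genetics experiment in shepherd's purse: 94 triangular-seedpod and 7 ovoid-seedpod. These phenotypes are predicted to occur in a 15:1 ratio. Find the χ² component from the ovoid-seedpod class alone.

0.075

Under the 15:1 hypothesis (Σ ratio = 16, N = 101):
  triangular-seedpod: 101 × 15/16 = 94.6875
  ovoid-seedpod: 101 × 1/16 = 6.3125
Contribution of ovoid-seedpod: (7 − 6.3125)² / 6.3125 = 0.0749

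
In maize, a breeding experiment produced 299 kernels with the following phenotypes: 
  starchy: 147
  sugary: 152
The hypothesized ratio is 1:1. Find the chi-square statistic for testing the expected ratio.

Total ratio parts = 2. Expected numbers out of 299:
  starchy: 299 × 1/2 = 149.5
  sugary: 299 × 1/2 = 149.5
χ² = Σ (O − E)² / E
  starchy: (147 − 149.5)² / 149.5 = 0.0418
  sugary: (152 − 149.5)² / 149.5 = 0.0418
χ² = 0.0418 + 0.0418 = 0.0836 ≈ 0.084

0.084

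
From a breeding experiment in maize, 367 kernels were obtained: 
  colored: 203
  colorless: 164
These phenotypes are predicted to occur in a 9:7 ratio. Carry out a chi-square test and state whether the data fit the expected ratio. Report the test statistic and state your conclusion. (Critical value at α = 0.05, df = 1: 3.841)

0.131; consistent

The 9:7 ratio has 16 parts, so with N = 367 the expected counts are:
  colored: 367 × 9/16 = 206.4375
  colorless: 367 × 7/16 = 160.5625
χ² = Σ (O − E)² / E
  colored: (203 − 206.4375)² / 206.4375 = 0.0572
  colorless: (164 − 160.5625)² / 160.5625 = 0.0736
χ² = 0.0572 + 0.0736 = 0.1308 ≈ 0.131
Degrees of freedom = 2 − 1 = 1; critical value at α = 0.05 is 3.841.
Since 0.131 < 3.841, we fail to reject the null hypothesis — the data are consistent with the 9:7 ratio.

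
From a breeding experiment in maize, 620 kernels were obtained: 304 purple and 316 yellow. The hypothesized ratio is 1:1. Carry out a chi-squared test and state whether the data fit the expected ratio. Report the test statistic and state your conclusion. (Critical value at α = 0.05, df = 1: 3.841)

Total ratio parts = 2. Expected numbers out of 620:
  purple: 620 × 1/2 = 310
  yellow: 620 × 1/2 = 310
χ² = Σ (O − E)² / E
  purple: (304 − 310)² / 310 = 0.1161
  yellow: (316 − 310)² / 310 = 0.1161
χ² = 0.1161 + 0.1161 = 0.2322 ≈ 0.232
Degrees of freedom = 2 − 1 = 1; critical value at α = 0.05 is 3.841.
Since 0.232 < 3.841, we fail to reject the null hypothesis — the data are consistent with the 1:1 ratio.

0.232; consistent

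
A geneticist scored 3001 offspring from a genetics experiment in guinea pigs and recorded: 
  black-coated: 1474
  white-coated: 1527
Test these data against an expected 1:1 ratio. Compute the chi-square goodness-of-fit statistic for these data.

0.936

Under the 1:1 hypothesis (Σ ratio = 2, N = 3001):
  black-coated: 3001 × 1/2 = 1500.5
  white-coated: 3001 × 1/2 = 1500.5
χ² = Σ (O − E)² / E
  black-coated: (1474 − 1500.5)² / 1500.5 = 0.4680
  white-coated: (1527 − 1500.5)² / 1500.5 = 0.4680
χ² = 0.4680 + 0.4680 = 0.936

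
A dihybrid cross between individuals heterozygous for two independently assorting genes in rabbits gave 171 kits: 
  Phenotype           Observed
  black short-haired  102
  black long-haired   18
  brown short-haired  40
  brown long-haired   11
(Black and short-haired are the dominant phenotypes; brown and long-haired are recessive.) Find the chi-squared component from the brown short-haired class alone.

1.965

A dihybrid F₂ with independent assortment and complete dominance at both loci gives a 9:3:3:1 phenotypic ratio.
Expected counts for N = 171 under a 9:3:3:1 ratio (total parts = 16):
  black short-haired: 171 × 9/16 = 96.1875
  black long-haired: 171 × 3/16 = 32.0625
  brown short-haired: 171 × 3/16 = 32.0625
  brown long-haired: 171 × 1/16 = 10.6875
Contribution of brown short-haired: (40 − 32.0625)² / 32.0625 = 1.9650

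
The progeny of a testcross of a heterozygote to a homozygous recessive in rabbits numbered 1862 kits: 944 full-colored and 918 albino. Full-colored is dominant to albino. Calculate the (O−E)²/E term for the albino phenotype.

A testcross of a heterozygote (Aa × aa) gives a 1:1 phenotypic ratio.
The 1:1 ratio has 2 parts, so with N = 1862 the expected counts are:
  full-colored: 1862 × 1/2 = 931
  albino: 1862 × 1/2 = 931
Contribution of albino: (918 − 931)² / 931 = 0.1815

0.182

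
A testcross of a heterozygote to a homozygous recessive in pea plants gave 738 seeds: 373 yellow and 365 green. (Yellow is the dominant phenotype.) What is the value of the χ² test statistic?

A testcross of a heterozygote (Aa × aa) gives a 1:1 phenotypic ratio.
The 1:1 ratio has 2 parts, so with N = 738 the expected counts are:
  yellow: 738 × 1/2 = 369
  green: 738 × 1/2 = 369
χ² = Σ (O − E)² / E
  yellow: (373 − 369)² / 369 = 0.0434
  green: (365 − 369)² / 369 = 0.0434
χ² = 0.0434 + 0.0434 = 0.0868 ≈ 0.087

0.087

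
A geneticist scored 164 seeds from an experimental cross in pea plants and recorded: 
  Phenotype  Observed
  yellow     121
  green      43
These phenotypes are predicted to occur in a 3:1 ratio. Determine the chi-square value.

0.130

The 3:1 ratio has 4 parts, so with N = 164 the expected counts are:
  yellow: 164 × 3/4 = 123
  green: 164 × 1/4 = 41
χ² = Σ (O − E)² / E
  yellow: (121 − 123)² / 123 = 0.0325
  green: (43 − 41)² / 41 = 0.0976
χ² = 0.0325 + 0.0976 = 0.1301 ≈ 0.130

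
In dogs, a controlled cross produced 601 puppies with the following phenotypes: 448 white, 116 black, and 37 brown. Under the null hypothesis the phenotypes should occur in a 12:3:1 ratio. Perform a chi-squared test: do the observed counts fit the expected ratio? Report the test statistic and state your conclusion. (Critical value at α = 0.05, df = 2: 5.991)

Expected counts for N = 601 under a 12:3:1 ratio (total parts = 16):
  white: 601 × 12/16 = 450.75
  black: 601 × 3/16 = 112.6875
  brown: 601 × 1/16 = 37.5625
χ² = Σ (O − E)² / E
  white: (448 − 450.75)² / 450.75 = 0.0168
  black: (116 − 112.6875)² / 112.6875 = 0.0974
  brown: (37 − 37.5625)² / 37.5625 = 0.0084
χ² = 0.0168 + 0.0974 + 0.0084 = 0.1226 ≈ 0.123
Degrees of freedom = 3 − 1 = 2; critical value at α = 0.05 is 5.991.
Since 0.123 < 5.991, we fail to reject the null hypothesis — the data are consistent with the 12:3:1 ratio.

0.123; consistent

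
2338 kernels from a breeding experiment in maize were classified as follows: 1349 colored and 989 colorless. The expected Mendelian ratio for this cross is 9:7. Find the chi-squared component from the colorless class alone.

Total ratio parts = 16. Expected numbers out of 2338:
  colored: 2338 × 9/16 = 1315.125
  colorless: 2338 × 7/16 = 1022.875
Contribution of colorless: (989 − 1022.875)² / 1022.875 = 1.1219

1.122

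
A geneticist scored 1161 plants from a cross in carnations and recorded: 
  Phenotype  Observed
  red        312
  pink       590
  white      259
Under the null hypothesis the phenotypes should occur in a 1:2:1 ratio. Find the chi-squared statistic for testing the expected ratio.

Total ratio parts = 4. Expected numbers out of 1161:
  red: 1161 × 1/4 = 290.25
  pink: 1161 × 2/4 = 580.5
  white: 1161 × 1/4 = 290.25
χ² = Σ (O − E)² / E
  red: (312 − 290.25)² / 290.25 = 1.6298
  pink: (590 − 580.5)² / 580.5 = 0.1555
  white: (259 − 290.25)² / 290.25 = 3.3646
χ² = 1.6298 + 0.1555 + 3.3646 = 5.1499 ≈ 5.150

5.150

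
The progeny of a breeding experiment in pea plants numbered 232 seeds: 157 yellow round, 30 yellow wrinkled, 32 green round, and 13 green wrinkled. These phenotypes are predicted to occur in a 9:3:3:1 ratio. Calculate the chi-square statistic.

12.766

The 9:3:3:1 ratio has 16 parts, so with N = 232 the expected counts are:
  yellow round: 232 × 9/16 = 130.5
  yellow wrinkled: 232 × 3/16 = 43.5
  green round: 232 × 3/16 = 43.5
  green wrinkled: 232 × 1/16 = 14.5
χ² = Σ (O − E)² / E
  yellow round: (157 − 130.5)² / 130.5 = 5.3812
  yellow wrinkled: (30 − 43.5)² / 43.5 = 4.1897
  green round: (32 − 43.5)² / 43.5 = 3.0402
  green wrinkled: (13 − 14.5)² / 14.5 = 0.1552
χ² = 5.3812 + 4.1897 + 3.0402 + 0.1552 = 12.7663 ≈ 12.766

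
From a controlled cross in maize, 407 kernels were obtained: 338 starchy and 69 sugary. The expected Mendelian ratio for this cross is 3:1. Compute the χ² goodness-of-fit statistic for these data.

The 3:1 ratio has 4 parts, so with N = 407 the expected counts are:
  starchy: 407 × 3/4 = 305.25
  sugary: 407 × 1/4 = 101.75
χ² = Σ (O − E)² / E
  starchy: (338 − 305.25)² / 305.25 = 3.5137
  sugary: (69 − 101.75)² / 101.75 = 10.5412
χ² = 3.5137 + 10.5412 = 14.0549 ≈ 14.055

14.055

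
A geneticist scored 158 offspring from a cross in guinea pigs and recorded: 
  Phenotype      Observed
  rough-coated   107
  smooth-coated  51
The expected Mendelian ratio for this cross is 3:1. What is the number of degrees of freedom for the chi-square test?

A goodness-of-fit test with 2 phenotype classes has df = 2 − 1 = 1.

1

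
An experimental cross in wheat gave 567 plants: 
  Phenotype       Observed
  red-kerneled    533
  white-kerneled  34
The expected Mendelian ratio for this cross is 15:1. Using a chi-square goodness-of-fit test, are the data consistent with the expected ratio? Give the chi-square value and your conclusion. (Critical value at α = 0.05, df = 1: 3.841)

Under the 15:1 hypothesis (Σ ratio = 16, N = 567):
  red-kerneled: 567 × 15/16 = 531.5625
  white-kerneled: 567 × 1/16 = 35.4375
χ² = Σ (O − E)² / E
  red-kerneled: (533 − 531.5625)² / 531.5625 = 0.0039
  white-kerneled: (34 − 35.4375)² / 35.4375 = 0.0583
χ² = 0.0039 + 0.0583 = 0.0622 ≈ 0.062
Degrees of freedom = 2 − 1 = 1; critical value at α = 0.05 is 3.841.
Since 0.062 < 3.841, we fail to reject the null hypothesis — the data are consistent with the 15:1 ratio.

0.062; consistent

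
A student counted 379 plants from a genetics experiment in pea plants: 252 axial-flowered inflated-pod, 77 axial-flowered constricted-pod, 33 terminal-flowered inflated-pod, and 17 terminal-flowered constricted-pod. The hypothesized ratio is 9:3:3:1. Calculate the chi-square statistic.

29.837

Expected counts for N = 379 under a 9:3:3:1 ratio (total parts = 16):
  axial-flowered inflated-pod: 379 × 9/16 = 213.1875
  axial-flowered constricted-pod: 379 × 3/16 = 71.0625
  terminal-flowered inflated-pod: 379 × 3/16 = 71.0625
  terminal-flowered constricted-pod: 379 × 1/16 = 23.6875
χ² = Σ (O − E)² / E
  axial-flowered inflated-pod: (252 − 213.1875)² / 213.1875 = 7.0661
  axial-flowered constricted-pod: (77 − 71.0625)² / 71.0625 = 0.4961
  terminal-flowered inflated-pod: (33 − 71.0625)² / 71.0625 = 20.3870
  terminal-flowered constricted-pod: (17 − 23.6875)² / 23.6875 = 1.8880
χ² = 7.0661 + 0.4961 + 20.3870 + 1.8880 = 29.8372 ≈ 29.837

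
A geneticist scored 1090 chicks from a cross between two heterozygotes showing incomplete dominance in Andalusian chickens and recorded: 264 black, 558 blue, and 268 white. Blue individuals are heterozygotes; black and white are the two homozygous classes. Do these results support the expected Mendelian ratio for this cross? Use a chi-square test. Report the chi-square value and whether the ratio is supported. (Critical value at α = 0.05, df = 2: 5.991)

0.650; consistent

With incomplete dominance, a heterozygote × heterozygote cross gives a 1:2:1 phenotypic ratio.
Under the 1:2:1 hypothesis (Σ ratio = 4, N = 1090):
  black: 1090 × 1/4 = 272.5
  blue: 1090 × 2/4 = 545
  white: 1090 × 1/4 = 272.5
χ² = Σ (O − E)² / E
  black: (264 − 272.5)² / 272.5 = 0.2651
  blue: (558 − 545)² / 545 = 0.3101
  white: (268 − 272.5)² / 272.5 = 0.0743
χ² = 0.2651 + 0.3101 + 0.0743 = 0.6495 ≈ 0.650
Degrees of freedom = 3 − 1 = 2; critical value at α = 0.05 is 5.991.
Since 0.650 < 5.991, we fail to reject the null hypothesis — the data are consistent with the 1:2:1 ratio.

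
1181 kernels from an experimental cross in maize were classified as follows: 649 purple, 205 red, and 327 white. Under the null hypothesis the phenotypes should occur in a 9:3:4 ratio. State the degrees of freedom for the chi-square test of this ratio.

2

A goodness-of-fit test with 3 phenotype classes has df = 3 − 1 = 2.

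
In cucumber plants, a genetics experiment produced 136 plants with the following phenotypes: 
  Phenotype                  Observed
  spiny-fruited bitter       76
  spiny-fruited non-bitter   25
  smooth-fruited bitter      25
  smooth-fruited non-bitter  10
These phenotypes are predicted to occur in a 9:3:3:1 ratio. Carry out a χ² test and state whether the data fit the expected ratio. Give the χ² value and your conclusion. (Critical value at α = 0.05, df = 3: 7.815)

Expected counts for N = 136 under a 9:3:3:1 ratio (total parts = 16):
  spiny-fruited bitter: 136 × 9/16 = 76.5
  spiny-fruited non-bitter: 136 × 3/16 = 25.5
  smooth-fruited bitter: 136 × 3/16 = 25.5
  smooth-fruited non-bitter: 136 × 1/16 = 8.5
χ² = Σ (O − E)² / E
  spiny-fruited bitter: (76 − 76.5)² / 76.5 = 0.0033
  spiny-fruited non-bitter: (25 − 25.5)² / 25.5 = 0.0098
  smooth-fruited bitter: (25 − 25.5)² / 25.5 = 0.0098
  smooth-fruited non-bitter: (10 − 8.5)² / 8.5 = 0.2647
χ² = 0.0033 + 0.0098 + 0.0098 + 0.2647 = 0.2876 ≈ 0.288
Degrees of freedom = 4 − 1 = 3; critical value at α = 0.05 is 7.815.
Since 0.288 < 7.815, we fail to reject the null hypothesis — the data are consistent with the 9:3:3:1 ratio.

0.288; consistent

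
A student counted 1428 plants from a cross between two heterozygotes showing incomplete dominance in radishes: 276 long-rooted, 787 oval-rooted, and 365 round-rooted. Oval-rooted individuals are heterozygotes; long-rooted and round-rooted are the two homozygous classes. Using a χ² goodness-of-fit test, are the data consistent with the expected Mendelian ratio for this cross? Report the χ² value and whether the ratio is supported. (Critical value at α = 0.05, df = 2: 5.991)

With incomplete dominance, a heterozygote × heterozygote cross gives a 1:2:1 phenotypic ratio.
The 1:2:1 ratio has 4 parts, so with N = 1428 the expected counts are:
  long-rooted: 1428 × 1/4 = 357
  oval-rooted: 1428 × 2/4 = 714
  round-rooted: 1428 × 1/4 = 357
χ² = Σ (O − E)² / E
  long-rooted: (276 − 357)² / 357 = 18.3782
  oval-rooted: (787 − 714)² / 714 = 7.4636
  round-rooted: (365 − 357)² / 357 = 0.1793
χ² = 18.3782 + 7.4636 + 0.1793 = 26.0211 ≈ 26.021
Degrees of freedom = 3 − 1 = 2; critical value at α = 0.05 is 5.991.
Since 26.021 > 5.991, we reject the null hypothesis — the data do not fit the 1:2:1 ratio.

26.021; not consistent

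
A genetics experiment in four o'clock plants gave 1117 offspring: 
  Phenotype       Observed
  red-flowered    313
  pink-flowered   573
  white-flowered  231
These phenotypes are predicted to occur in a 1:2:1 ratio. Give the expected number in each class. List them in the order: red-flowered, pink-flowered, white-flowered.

The 1:2:1 ratio has 4 parts, so with N = 1117 the expected counts are:
  red-flowered: 1117 × 1/4 = 279.25
  pink-flowered: 1117 × 2/4 = 558.5
  white-flowered: 1117 × 1/4 = 279.25

279.25, 558.5, 279.25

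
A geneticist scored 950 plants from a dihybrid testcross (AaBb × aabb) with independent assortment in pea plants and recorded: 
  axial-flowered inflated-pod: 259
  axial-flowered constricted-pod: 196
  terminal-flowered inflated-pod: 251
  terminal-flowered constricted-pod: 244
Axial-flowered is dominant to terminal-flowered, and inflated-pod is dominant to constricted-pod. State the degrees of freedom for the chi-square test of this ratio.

A dihybrid testcross with independent assortment gives a 1:1:1:1 ratio.
A goodness-of-fit test with 4 phenotype classes has df = 4 − 1 = 3.

3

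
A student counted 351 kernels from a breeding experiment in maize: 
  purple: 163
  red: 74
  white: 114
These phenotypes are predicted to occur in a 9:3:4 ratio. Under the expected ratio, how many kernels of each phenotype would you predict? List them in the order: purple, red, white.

Under the 9:3:4 hypothesis (Σ ratio = 16, N = 351):
  purple: 351 × 9/16 = 197.4375
  red: 351 × 3/16 = 65.8125
  white: 351 × 4/16 = 87.75

197.4375, 65.8125, 87.75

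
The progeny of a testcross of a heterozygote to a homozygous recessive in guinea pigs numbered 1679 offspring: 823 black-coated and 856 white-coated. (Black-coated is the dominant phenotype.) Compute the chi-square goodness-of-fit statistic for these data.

0.649

A testcross of a heterozygote (Aa × aa) gives a 1:1 phenotypic ratio.
Expected counts for N = 1679 under a 1:1 ratio (total parts = 2):
  black-coated: 1679 × 1/2 = 839.5
  white-coated: 1679 × 1/2 = 839.5
χ² = Σ (O − E)² / E
  black-coated: (823 − 839.5)² / 839.5 = 0.3243
  white-coated: (856 − 839.5)² / 839.5 = 0.3243
χ² = 0.3243 + 0.3243 = 0.6486 ≈ 0.649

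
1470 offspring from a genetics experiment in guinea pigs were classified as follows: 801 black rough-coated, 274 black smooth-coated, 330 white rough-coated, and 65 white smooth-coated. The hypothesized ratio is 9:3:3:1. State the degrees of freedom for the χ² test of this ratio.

A goodness-of-fit test with 4 phenotype classes has df = 4 − 1 = 3.

3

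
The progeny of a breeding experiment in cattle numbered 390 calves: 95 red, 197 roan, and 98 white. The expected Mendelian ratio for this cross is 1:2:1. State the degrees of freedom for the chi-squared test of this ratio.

A goodness-of-fit test with 3 phenotype classes has df = 3 − 1 = 2.

2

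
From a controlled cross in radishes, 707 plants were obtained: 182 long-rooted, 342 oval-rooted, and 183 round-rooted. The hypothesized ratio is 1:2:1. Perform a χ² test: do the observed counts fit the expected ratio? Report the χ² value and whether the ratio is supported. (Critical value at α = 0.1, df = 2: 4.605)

0.751; consistent

Expected counts for N = 707 under a 1:2:1 ratio (total parts = 4):
  long-rooted: 707 × 1/4 = 176.75
  oval-rooted: 707 × 2/4 = 353.5
  round-rooted: 707 × 1/4 = 176.75
χ² = Σ (O − E)² / E
  long-rooted: (182 − 176.75)² / 176.75 = 0.1559
  oval-rooted: (342 − 353.5)² / 353.5 = 0.3741
  round-rooted: (183 − 176.75)² / 176.75 = 0.2210
χ² = 0.1559 + 0.3741 + 0.2210 = 0.751
Degrees of freedom = 3 − 1 = 2; critical value at α = 0.1 is 4.605.
Since 0.751 < 4.605, we fail to reject the null hypothesis — the data are consistent with the 1:2:1 ratio.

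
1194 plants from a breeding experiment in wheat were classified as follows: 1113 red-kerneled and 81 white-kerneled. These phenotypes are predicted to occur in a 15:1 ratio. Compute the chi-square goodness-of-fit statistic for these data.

Expected counts for N = 1194 under a 15:1 ratio (total parts = 16):
  red-kerneled: 1194 × 15/16 = 1119.375
  white-kerneled: 1194 × 1/16 = 74.625
χ² = Σ (O − E)² / E
  red-kerneled: (1113 − 1119.375)² / 1119.375 = 0.0363
  white-kerneled: (81 − 74.625)² / 74.625 = 0.5446
χ² = 0.0363 + 0.5446 = 0.5809 ≈ 0.581

0.581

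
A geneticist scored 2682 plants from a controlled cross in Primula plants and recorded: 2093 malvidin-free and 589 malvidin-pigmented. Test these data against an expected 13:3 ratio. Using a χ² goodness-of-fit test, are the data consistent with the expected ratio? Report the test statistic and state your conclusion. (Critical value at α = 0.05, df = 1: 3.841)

18.154; not consistent

Total ratio parts = 16. Expected numbers out of 2682:
  malvidin-free: 2682 × 13/16 = 2179.125
  malvidin-pigmented: 2682 × 3/16 = 502.875
χ² = Σ (O − E)² / E
  malvidin-free: (2093 − 2179.125)² / 2179.125 = 3.4039
  malvidin-pigmented: (589 − 502.875)² / 502.875 = 14.7502
χ² = 3.4039 + 14.7502 = 18.1541 ≈ 18.154
Degrees of freedom = 2 − 1 = 1; critical value at α = 0.05 is 3.841.
Since 18.154 > 3.841, we reject the null hypothesis — the data do not fit the 13:3 ratio.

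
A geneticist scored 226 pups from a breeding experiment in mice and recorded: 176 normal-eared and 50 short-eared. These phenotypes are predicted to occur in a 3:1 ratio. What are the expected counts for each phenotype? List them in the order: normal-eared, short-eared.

169.5, 56.5

Expected counts for N = 226 under a 3:1 ratio (total parts = 4):
  normal-eared: 226 × 3/4 = 169.5
  short-eared: 226 × 1/4 = 56.5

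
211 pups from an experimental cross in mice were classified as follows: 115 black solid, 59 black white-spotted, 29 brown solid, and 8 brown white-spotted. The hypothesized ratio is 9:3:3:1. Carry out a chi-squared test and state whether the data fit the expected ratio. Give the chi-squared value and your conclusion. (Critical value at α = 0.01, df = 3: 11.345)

14.525; not consistent

Total ratio parts = 16. Expected numbers out of 211:
  black solid: 211 × 9/16 = 118.6875
  black white-spotted: 211 × 3/16 = 39.5625
  brown solid: 211 × 3/16 = 39.5625
  brown white-spotted: 211 × 1/16 = 13.1875
χ² = Σ (O − E)² / E
  black solid: (115 − 118.6875)² / 118.6875 = 0.1146
  black white-spotted: (59 − 39.5625)² / 39.5625 = 9.5499
  brown solid: (29 − 39.5625)² / 39.5625 = 2.8200
  brown white-spotted: (8 − 13.1875)² / 13.1875 = 2.0406
χ² = 0.1146 + 9.5499 + 2.8200 + 2.0406 = 14.5251 ≈ 14.525
Degrees of freedom = 4 − 1 = 3; critical value at α = 0.01 is 11.345.
Since 14.525 > 11.345, we reject the null hypothesis — the data do not fit the 9:3:3:1 ratio.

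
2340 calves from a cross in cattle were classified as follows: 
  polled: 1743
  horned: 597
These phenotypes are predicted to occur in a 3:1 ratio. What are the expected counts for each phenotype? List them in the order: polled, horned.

Total ratio parts = 4. Expected numbers out of 2340:
  polled: 2340 × 3/4 = 1755
  horned: 2340 × 1/4 = 585

1755, 585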